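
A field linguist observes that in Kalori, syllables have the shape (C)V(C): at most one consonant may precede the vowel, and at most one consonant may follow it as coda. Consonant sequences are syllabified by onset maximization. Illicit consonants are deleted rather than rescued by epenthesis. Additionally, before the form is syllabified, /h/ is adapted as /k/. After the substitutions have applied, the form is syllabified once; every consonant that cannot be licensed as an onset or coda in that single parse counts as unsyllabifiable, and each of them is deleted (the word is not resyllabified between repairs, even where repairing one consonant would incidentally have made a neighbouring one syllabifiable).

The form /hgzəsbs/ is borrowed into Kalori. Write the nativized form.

zəs

Substitution: /h/ → /k/, giving /kgzəsbs/.
Under (C)V(C), the unsyllabifiable consonants are /k/, /g/, /b/, /s/ (at most one coda consonant is licensed; onsets are limited to one consonant).
Deletion applies to /k/, /g/, /b/, /s/.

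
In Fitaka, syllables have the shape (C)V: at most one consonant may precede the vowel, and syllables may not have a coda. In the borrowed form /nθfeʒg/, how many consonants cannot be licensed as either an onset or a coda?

The consonants /n/, /θ/, /ʒ/, /g/ cannot be parsed into a legal (C)V syllable (no codas are permitted; onsets are limited to one consonant).

4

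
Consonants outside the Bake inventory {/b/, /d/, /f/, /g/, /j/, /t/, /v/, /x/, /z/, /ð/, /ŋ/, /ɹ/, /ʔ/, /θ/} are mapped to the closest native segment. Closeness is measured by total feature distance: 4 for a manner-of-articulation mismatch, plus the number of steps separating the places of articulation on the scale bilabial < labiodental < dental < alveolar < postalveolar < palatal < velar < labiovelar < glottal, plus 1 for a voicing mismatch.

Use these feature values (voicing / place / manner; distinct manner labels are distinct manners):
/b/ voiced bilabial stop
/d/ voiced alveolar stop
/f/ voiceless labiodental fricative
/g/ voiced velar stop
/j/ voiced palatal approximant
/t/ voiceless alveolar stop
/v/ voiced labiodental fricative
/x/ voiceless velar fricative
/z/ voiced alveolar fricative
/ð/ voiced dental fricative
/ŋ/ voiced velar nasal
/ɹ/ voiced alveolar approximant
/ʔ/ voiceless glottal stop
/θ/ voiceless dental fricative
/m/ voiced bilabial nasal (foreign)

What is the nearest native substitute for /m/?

/b/ is closest: manner differs (nasal→stop, +4), place distance 0 (bilabial→bilabial), same voicing; total 4. Next closest is /v/ at distance 5.

b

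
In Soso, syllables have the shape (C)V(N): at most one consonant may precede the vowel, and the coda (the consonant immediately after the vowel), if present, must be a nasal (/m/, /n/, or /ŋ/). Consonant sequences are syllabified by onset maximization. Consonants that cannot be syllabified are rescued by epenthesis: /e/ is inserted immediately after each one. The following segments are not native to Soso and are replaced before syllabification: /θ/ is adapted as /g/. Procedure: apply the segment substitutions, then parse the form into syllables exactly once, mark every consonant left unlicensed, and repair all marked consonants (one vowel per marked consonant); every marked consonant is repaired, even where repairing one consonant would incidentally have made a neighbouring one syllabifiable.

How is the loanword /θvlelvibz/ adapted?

Substitution: /θ/ → /g/, giving /gvlelvibz/.
Syllabifying with onset maximization leaves /g/, /v/, /l/, /b/, /z/ stranded (only a nasal (/m/, /n/, or /ŋ/) is licensed in coda position; onsets are limited to one consonant).
Inserting the epenthetic vowel yields /g/ → /ge/, /v/ → /ve/, /l/ → /le/, /b/ → /be/, /z/ → /ze/.

gevelelevibeze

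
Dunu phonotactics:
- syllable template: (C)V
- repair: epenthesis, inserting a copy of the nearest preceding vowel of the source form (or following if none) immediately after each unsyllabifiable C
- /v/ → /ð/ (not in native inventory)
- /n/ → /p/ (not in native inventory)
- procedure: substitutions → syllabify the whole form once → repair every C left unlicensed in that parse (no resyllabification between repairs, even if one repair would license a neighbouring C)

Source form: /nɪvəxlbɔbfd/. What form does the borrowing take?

Substitution: /n/ → /p/, /v/ → /ð/, giving /pɪðəxlbɔbfd/.
Under (C)V, the unsyllabifiable consonants are /x/, /l/, /b/, /f/, /d/ (no codas are permitted; onsets are limited to one consonant).
Each unlicensed consonant becomes the onset of a new syllable: /x/ → /xə/, /l/ → /lə/, /b/ → /bɔ/, /f/ → /fɔ/, /d/ → /dɔ/.

pɪðəxələbɔbɔfɔdɔ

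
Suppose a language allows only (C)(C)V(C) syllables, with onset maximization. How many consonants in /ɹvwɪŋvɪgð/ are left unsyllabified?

Syllabifying with onset maximization leaves /ɹ/, /ð/ stranded (at most one coda consonant is licensed; onsets may contain at most 2 consonants).

2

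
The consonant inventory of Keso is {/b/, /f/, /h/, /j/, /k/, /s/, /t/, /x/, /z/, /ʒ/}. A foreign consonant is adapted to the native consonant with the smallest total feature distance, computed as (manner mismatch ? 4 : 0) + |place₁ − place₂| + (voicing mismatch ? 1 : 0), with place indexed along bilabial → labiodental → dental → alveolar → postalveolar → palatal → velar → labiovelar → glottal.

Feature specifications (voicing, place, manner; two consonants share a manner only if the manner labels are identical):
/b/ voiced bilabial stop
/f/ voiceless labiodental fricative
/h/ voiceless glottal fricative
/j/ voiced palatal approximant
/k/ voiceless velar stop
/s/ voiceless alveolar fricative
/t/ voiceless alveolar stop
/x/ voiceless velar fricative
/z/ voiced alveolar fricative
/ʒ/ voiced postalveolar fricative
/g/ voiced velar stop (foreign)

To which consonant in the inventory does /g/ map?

k

/k/ is closest: same manner (stop), place distance 0 (velar→velar), voicing differs (+1); total 1. Next closest is /t/ at distance 4.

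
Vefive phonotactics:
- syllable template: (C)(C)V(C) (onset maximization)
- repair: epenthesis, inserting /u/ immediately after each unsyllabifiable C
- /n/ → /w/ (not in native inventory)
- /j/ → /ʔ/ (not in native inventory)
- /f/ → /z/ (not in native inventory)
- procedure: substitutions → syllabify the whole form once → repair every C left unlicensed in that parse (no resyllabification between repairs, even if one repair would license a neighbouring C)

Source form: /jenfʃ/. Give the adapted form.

ʔewzuʃu

Substitution: /j/ → /ʔ/, /n/ → /w/, /f/ → /z/, giving /ʔewzʃ/.
Syllabifying with onset maximization leaves /z/, /ʃ/ stranded (at most one coda consonant is licensed; onsets may contain at most 2 consonants).
Inserting the epenthetic vowel yields /z/ → /zu/, /ʃ/ → /ʃu/.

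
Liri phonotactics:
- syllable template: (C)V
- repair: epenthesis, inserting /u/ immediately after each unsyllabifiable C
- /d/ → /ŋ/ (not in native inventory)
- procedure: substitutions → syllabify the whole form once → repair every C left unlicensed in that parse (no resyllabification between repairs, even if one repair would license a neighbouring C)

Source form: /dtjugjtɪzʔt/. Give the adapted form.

ŋutujugujutɪzuʔutu

Substitution: /d/ → /ŋ/, giving /ŋtjugjtɪzʔt/.
Under (C)V, the unsyllabifiable consonants are /ŋ/, /t/, /g/, /j/, /z/, /ʔ/, /t/ (no codas are permitted; onsets are limited to one consonant).
Epenthesis after each stranded consonant: /ŋ/ → /ŋu/, /t/ → /tu/, /g/ → /gu/, /j/ → /ju/, /z/ → /zu/, /ʔ/ → /ʔu/, /t/ → /tu/.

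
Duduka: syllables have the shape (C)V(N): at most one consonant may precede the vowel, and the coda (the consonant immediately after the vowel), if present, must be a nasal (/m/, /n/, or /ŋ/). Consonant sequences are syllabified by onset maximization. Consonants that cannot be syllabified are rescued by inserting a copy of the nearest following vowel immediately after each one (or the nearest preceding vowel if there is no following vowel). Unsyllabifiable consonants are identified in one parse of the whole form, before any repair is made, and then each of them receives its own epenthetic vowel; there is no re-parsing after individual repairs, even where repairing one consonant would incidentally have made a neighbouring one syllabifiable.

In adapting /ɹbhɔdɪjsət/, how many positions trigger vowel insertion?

4

The unsyllabifiable consonants are /ɹ/, /b/, /j/, /t/; each receives one epenthetic vowel.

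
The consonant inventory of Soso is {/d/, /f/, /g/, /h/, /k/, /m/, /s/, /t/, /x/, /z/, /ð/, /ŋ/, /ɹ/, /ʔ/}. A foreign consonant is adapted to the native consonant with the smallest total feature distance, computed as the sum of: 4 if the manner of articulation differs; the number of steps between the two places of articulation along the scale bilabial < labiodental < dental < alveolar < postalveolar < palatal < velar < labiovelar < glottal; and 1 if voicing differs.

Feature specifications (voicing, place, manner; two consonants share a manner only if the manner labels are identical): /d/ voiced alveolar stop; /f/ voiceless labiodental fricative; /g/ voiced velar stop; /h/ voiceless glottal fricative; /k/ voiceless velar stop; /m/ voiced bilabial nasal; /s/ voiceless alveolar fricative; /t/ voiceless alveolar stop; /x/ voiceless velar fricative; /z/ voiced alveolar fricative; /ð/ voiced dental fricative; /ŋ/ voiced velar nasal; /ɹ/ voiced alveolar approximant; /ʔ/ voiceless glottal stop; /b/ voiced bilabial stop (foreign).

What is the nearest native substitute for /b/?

d

/d/ is closest: same manner (stop), place distance 3 (bilabial→alveolar), same voicing; total 3. Next closest is /m/ at distance 4.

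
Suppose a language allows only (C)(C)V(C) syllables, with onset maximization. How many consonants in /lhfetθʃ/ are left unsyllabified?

The consonants /l/, /θ/, /ʃ/ cannot be parsed into a legal (C)(C)V(C) syllable (at most one coda consonant is licensed; onsets may contain at most 2 consonants).

3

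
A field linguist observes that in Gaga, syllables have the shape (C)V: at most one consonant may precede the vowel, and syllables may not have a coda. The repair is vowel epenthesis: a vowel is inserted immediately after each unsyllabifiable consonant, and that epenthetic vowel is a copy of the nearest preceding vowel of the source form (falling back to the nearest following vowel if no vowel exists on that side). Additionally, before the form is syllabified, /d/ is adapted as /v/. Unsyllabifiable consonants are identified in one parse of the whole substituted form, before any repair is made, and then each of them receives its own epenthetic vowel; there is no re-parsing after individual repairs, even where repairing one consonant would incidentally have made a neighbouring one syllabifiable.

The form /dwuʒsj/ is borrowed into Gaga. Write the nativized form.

vuwuʒusuju

Substitution: /d/ → /v/, giving /vwuʒsj/.
Under (C)V, the unsyllabifiable consonants are /v/, /ʒ/, /s/, /j/ (no codas are permitted; onsets are limited to one consonant).
Inserting the epenthetic vowel yields /v/ → /vu/, /ʒ/ → /ʒu/, /s/ → /su/, /j/ → /ju/.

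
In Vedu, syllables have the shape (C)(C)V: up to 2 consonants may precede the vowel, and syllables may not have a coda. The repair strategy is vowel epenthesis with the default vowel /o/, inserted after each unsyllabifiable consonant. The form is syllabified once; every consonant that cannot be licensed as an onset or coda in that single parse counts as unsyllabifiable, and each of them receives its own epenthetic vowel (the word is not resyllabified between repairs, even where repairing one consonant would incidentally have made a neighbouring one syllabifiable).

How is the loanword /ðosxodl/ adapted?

Under (C)(C)V, the unsyllabifiable consonants are /d/, /l/ (no codas are permitted; onsets may contain at most 2 consonants).
Each unlicensed consonant becomes the onset of a new syllable: /d/ → /do/, /l/ → /lo/.

ðosxodolo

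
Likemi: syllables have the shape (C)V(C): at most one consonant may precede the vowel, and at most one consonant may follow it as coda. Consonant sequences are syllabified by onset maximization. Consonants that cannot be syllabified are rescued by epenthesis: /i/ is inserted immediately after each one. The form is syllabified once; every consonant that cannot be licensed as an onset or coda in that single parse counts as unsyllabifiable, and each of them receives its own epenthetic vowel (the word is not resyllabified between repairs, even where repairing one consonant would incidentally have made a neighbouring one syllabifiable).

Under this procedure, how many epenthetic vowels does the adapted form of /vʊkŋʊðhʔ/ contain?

The unsyllabifiable consonants are /h/, /ʔ/; each receives one epenthetic vowel.

2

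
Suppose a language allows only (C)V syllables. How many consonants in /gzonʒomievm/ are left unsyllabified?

Syllabifying with onset maximization leaves /g/, /n/, /v/, /m/ stranded (no codas are permitted; onsets are limited to one consonant).

4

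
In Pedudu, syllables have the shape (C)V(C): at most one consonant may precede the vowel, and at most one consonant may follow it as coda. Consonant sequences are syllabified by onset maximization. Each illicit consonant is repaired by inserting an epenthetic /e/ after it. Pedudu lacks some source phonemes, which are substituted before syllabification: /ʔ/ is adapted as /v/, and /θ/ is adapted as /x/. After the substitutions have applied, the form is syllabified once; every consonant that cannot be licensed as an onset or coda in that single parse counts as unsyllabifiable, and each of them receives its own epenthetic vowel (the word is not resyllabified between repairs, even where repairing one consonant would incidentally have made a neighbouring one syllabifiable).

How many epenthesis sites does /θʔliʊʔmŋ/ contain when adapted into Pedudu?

4

After substitution the input is /xvliʊvmŋ/.
The unsyllabifiable consonants are /x/, /v/, /m/, /ŋ/; each receives one epenthetic vowel.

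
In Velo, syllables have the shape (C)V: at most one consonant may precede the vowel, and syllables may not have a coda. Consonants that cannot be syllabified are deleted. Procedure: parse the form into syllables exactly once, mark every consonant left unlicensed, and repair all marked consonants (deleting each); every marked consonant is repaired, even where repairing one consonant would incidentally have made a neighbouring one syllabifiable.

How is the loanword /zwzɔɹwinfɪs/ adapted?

Under (C)V, the unsyllabifiable consonants are /z/, /w/, /ɹ/, /n/, /s/ (no codas are permitted; onsets are limited to one consonant).
Each unlicensed consonant is deleted: /z/, /w/, /ɹ/, /n/, /s/.

zɔwifɪ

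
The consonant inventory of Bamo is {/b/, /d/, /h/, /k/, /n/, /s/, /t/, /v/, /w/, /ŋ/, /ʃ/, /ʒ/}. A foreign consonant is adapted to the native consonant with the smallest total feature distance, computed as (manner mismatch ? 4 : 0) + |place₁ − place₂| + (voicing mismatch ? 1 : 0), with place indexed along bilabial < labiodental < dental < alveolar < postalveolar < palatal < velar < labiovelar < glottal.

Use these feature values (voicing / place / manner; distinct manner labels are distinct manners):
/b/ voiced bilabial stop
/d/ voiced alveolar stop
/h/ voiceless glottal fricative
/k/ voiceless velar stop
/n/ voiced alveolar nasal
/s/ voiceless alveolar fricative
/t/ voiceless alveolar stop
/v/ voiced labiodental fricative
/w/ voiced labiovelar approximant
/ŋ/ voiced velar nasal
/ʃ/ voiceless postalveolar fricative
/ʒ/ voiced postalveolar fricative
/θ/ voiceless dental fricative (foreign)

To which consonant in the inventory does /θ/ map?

/s/ is closest: same manner (fricative), place distance 1 (dental→alveolar), same voicing; total 1. Next closest is /v/ at distance 2.

s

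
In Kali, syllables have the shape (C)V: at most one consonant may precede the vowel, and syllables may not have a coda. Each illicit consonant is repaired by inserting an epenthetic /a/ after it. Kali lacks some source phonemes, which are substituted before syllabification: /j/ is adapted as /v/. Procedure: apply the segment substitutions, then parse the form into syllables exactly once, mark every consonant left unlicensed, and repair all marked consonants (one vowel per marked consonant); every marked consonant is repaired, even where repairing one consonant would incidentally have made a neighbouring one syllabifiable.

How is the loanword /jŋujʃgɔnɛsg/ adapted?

vaŋuvaʃagɔnɛsaga

Substitution: /j/ → /v/, giving /vŋuvʃgɔnɛsg/.
Under (C)V, the unsyllabifiable consonants are /v/, /v/, /ʃ/, /s/, /g/ (no codas are permitted; onsets are limited to one consonant).
Each unlicensed consonant becomes the onset of a new syllable: /v/ → /va/, /v/ → /va/, /ʃ/ → /ʃa/, /s/ → /sa/, /g/ → /ga/.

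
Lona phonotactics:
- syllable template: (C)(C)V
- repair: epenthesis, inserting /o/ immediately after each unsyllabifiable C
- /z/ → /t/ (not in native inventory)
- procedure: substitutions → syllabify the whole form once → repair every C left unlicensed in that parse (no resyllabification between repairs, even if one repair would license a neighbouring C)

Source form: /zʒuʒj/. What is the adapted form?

Substitution: /z/ → /t/, giving /tʒuʒj/.
Syllabifying with onset maximization leaves /ʒ/, /j/ stranded (no codas are permitted; onsets may contain at most 2 consonants).
Epenthesis after each stranded consonant: /ʒ/ → /ʒo/, /j/ → /jo/.

tʒuʒojo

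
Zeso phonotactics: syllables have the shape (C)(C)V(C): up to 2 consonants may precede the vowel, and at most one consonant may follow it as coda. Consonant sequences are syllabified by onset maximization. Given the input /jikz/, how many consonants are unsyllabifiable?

Syllabifying with onset maximization leaves /z/ stranded (at most one coda consonant is licensed; onsets may contain at most 2 consonants).

1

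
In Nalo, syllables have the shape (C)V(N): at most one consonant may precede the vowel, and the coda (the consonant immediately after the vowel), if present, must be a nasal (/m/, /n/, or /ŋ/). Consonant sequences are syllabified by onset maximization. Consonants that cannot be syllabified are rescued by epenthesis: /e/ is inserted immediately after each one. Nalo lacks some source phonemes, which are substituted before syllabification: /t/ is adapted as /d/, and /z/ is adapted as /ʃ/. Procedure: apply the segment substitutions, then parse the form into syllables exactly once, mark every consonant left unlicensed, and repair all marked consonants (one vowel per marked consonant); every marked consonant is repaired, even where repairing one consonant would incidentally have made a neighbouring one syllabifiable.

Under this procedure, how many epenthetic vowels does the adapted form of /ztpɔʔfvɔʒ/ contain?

5

After substitution the input is /ʃdpɔʔfvɔʒ/.
The unsyllabifiable consonants are /ʃ/, /d/, /ʔ/, /f/, /ʒ/; each receives one epenthetic vowel.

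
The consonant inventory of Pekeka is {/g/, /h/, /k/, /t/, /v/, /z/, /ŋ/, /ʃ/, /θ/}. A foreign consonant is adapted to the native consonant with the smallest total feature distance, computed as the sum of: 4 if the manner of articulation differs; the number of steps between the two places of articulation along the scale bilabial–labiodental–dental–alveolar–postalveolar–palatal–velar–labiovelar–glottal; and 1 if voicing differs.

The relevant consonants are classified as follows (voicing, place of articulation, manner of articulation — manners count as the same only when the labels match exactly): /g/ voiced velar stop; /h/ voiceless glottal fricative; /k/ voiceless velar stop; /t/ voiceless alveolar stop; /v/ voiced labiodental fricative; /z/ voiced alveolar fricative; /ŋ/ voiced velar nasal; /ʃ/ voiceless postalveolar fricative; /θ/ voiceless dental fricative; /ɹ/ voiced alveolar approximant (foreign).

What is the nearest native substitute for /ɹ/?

/z/ is closest: manner differs (approximant→fricative, +4), place distance 0 (alveolar→alveolar), same voicing; total 4. Next closest is /t/ at distance 5.

z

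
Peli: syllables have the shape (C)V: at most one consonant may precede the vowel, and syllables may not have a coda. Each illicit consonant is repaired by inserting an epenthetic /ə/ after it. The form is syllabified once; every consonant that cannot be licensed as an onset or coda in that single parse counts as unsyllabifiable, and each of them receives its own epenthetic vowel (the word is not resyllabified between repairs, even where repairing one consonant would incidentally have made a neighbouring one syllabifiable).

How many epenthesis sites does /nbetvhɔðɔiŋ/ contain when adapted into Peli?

4

The unsyllabifiable consonants are /n/, /t/, /v/, /ŋ/; each receives one epenthetic vowel.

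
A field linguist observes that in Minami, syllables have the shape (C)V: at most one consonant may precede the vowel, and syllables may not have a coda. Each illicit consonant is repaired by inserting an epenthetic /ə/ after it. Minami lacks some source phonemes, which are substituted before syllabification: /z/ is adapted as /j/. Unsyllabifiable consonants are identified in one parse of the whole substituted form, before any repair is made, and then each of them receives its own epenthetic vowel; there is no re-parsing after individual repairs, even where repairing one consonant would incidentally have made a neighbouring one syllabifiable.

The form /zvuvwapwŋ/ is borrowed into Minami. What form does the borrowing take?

jəvuvəwapəwəŋə

Substitution: /z/ → /j/, giving /jvuvwapwŋ/.
Syllabifying with onset maximization leaves /j/, /v/, /p/, /w/, /ŋ/ stranded (no codas are permitted; onsets are limited to one consonant).
Each unlicensed consonant becomes the onset of a new syllable: /j/ → /jə/, /v/ → /və/, /p/ → /pə/, /w/ → /wə/, /ŋ/ → /ŋə/.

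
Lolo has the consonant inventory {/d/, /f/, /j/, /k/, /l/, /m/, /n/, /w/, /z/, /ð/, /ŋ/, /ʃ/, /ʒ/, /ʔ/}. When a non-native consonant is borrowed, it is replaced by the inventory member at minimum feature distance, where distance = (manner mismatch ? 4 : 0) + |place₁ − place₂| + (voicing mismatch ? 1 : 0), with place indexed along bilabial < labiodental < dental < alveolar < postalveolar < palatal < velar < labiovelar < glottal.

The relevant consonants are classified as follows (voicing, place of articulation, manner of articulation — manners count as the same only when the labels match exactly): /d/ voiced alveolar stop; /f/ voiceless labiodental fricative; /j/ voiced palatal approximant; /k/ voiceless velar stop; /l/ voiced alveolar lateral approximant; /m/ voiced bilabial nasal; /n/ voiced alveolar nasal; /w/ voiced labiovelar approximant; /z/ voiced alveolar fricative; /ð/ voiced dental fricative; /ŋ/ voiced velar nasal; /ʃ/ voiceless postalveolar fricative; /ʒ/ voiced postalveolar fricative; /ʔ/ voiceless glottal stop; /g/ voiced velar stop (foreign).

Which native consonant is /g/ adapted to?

k

/k/ is closest: same manner (stop), place distance 0 (velar→velar), voicing differs (+1); total 1. Next closest is /d/ at distance 3.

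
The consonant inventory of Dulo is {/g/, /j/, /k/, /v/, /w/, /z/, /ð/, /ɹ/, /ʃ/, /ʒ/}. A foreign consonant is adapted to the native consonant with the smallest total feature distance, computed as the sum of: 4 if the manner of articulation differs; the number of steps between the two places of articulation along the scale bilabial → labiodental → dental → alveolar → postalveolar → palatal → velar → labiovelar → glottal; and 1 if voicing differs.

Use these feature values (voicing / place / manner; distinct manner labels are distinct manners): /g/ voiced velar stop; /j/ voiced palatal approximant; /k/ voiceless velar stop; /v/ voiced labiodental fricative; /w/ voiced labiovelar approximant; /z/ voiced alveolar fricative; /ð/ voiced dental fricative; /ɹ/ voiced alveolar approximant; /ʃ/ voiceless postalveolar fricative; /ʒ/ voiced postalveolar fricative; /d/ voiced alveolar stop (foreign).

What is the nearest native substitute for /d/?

g

/g/ is closest: same manner (stop), place distance 3 (alveolar→velar), same voicing; total 3. Next closest is /k/ at distance 4.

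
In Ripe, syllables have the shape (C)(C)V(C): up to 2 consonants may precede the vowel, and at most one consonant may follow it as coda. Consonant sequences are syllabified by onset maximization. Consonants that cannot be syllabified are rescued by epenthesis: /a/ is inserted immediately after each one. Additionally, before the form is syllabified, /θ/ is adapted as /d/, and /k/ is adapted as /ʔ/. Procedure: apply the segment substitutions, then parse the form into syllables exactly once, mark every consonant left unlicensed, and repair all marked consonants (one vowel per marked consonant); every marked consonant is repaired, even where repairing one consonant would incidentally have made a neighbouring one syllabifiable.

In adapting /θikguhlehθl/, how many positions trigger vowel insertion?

2

After substitution the input is /diʔguhlehdl/.
The unsyllabifiable consonants are /d/, /l/; each receives one epenthetic vowel.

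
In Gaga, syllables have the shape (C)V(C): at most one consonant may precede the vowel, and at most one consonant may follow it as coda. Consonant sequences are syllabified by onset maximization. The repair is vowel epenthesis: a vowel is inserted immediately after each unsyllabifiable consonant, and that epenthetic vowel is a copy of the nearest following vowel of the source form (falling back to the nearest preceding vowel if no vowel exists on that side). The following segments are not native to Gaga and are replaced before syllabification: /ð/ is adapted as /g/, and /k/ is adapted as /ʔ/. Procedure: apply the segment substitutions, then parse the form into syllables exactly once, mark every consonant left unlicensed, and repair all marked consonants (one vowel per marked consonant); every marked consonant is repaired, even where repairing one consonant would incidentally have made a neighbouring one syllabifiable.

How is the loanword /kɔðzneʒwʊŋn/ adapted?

ʔɔgzeneʒwʊŋnʊ

Substitution: /k/ → /ʔ/, /ð/ → /g/, giving /ʔɔgzneʒwʊŋn/.
Syllabifying with onset maximization leaves /z/, /n/ stranded (at most one coda consonant is licensed; onsets are limited to one consonant).
Inserting the epenthetic vowel yields /z/ → /ze/, /n/ → /nʊ/.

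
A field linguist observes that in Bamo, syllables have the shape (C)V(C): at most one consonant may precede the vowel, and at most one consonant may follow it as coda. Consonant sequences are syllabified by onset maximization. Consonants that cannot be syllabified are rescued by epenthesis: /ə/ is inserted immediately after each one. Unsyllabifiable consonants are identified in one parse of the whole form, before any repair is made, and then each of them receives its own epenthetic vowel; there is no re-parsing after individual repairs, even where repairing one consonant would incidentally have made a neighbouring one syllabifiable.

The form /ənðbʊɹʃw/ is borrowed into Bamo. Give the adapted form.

ənðəbʊɹʃəwə

Syllabifying with onset maximization leaves /ð/, /ʃ/, /w/ stranded (at most one coda consonant is licensed; onsets are limited to one consonant).
Inserting the epenthetic vowel yields /ð/ → /ðə/, /ʃ/ → /ʃə/, /w/ → /wə/.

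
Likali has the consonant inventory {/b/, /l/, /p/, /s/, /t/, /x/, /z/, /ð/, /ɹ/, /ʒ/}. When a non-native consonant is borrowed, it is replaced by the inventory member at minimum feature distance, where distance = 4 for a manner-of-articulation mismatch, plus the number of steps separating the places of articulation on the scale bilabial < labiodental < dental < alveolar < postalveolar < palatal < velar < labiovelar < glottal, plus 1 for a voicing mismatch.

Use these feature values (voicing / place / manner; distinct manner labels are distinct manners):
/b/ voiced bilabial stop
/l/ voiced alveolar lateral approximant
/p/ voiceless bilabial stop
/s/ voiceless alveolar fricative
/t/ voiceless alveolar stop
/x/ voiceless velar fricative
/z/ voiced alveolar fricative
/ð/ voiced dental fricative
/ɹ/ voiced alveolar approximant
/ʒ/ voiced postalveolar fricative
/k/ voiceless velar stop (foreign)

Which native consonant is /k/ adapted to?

/t/ is closest: same manner (stop), place distance 3 (velar→alveolar), same voicing; total 3. Next closest is /x/ at distance 4.

t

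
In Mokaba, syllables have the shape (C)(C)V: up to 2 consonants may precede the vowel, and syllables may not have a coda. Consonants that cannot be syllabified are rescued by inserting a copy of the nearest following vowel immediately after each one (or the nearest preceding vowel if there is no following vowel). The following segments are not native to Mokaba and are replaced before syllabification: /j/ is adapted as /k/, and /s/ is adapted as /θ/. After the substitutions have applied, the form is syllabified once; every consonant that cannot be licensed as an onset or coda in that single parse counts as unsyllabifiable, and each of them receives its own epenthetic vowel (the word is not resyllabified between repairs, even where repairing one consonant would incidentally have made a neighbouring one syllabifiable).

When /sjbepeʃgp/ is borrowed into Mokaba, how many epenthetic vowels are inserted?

4

After substitution the input is /θkbepeʃgp/.
The unsyllabifiable consonants are /θ/, /ʃ/, /g/, /p/; each receives one epenthetic vowel.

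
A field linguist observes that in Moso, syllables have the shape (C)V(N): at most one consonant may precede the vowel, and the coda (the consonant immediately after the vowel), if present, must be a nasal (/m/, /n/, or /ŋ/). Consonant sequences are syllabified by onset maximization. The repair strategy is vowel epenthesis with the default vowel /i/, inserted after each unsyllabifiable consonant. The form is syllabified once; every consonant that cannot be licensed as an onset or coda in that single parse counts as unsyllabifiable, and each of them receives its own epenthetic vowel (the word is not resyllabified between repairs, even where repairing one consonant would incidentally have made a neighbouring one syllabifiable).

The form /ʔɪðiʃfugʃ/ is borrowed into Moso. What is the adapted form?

ʔɪðiʃifugiʃi

The consonants /ʃ/, /g/, /ʃ/ cannot be parsed into a legal (C)V(N) syllable (only a nasal (/m/, /n/, or /ŋ/) is licensed in coda position; onsets are limited to one consonant).
Epenthesis after each stranded consonant: /ʃ/ → /ʃi/, /g/ → /gi/, /ʃ/ → /ʃi/.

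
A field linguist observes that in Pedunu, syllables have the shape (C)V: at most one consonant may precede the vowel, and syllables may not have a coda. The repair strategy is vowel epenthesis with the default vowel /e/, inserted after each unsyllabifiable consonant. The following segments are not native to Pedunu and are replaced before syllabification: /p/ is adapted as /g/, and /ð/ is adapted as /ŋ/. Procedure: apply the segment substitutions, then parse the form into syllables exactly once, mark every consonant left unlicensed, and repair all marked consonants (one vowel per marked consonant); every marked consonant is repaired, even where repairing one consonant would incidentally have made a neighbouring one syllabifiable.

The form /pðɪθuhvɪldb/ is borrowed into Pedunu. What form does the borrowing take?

geŋɪθuhevɪledebe

Substitution: /p/ → /g/, /ð/ → /ŋ/, giving /gŋɪθuhvɪldb/.
The consonants /g/, /h/, /l/, /d/, /b/ cannot be parsed into a legal (C)V syllable (no codas are permitted; onsets are limited to one consonant).
Epenthesis after each stranded consonant: /g/ → /ge/, /h/ → /he/, /l/ → /le/, /d/ → /de/, /b/ → /be/.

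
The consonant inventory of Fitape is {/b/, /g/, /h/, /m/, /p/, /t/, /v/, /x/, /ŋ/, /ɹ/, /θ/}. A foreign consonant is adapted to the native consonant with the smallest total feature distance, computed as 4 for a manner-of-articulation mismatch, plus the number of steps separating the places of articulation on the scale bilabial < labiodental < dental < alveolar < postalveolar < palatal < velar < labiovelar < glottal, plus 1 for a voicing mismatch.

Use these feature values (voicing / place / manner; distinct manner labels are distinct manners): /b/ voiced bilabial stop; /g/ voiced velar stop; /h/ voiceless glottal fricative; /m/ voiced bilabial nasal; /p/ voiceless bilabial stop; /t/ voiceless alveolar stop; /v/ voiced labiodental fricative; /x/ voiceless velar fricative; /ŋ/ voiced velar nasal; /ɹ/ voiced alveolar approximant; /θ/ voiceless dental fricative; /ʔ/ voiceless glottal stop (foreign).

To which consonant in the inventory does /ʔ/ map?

g

/g/ is closest: same manner (stop), place distance 2 (glottal→velar), voicing differs (+1); total 3. Next closest is /h/ at distance 4.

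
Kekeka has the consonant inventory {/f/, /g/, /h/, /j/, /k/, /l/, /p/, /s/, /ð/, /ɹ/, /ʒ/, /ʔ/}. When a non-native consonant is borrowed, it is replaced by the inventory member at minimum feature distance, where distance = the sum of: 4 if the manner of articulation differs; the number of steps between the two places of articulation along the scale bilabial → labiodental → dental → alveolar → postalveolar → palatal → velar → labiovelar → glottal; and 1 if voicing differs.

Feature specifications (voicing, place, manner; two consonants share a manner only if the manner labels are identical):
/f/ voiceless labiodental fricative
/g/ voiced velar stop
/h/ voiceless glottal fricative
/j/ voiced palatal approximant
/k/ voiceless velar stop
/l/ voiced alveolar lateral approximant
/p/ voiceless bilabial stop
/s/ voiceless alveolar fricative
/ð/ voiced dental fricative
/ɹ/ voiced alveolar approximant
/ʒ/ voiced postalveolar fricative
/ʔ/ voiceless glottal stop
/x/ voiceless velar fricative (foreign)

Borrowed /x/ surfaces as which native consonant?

h

/h/ is closest: same manner (fricative), place distance 2 (velar→glottal), same voicing; total 2. Next closest is /s/ at distance 3.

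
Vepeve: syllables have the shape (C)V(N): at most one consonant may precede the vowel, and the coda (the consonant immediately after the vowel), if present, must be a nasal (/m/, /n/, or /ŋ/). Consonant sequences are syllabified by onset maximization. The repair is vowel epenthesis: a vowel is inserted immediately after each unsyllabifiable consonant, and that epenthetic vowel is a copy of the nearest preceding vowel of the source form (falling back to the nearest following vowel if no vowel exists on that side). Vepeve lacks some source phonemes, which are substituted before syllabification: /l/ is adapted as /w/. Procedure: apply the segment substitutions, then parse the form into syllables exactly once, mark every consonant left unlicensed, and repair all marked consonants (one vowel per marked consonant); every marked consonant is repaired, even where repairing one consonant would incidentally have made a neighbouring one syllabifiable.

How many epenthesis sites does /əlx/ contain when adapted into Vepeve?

2

After substitution the input is /əwx/.
The unsyllabifiable consonants are /w/, /x/; each receives one epenthetic vowel.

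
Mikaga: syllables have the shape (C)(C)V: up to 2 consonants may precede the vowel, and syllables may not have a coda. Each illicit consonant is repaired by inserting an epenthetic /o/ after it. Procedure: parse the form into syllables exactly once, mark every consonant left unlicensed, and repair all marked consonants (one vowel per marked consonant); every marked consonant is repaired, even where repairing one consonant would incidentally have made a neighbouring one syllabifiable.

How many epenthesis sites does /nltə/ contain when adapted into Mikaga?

The unsyllabifiable consonants are /n/; each receives one epenthetic vowel.

1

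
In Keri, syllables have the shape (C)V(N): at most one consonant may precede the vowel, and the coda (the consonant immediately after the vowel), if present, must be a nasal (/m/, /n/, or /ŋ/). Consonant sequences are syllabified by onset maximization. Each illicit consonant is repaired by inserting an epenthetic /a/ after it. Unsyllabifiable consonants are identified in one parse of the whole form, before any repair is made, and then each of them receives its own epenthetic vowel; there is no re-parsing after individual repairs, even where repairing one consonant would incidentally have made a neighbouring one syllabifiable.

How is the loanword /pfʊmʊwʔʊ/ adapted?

Syllabifying with onset maximization leaves /p/, /w/ stranded (only a nasal (/m/, /n/, or /ŋ/) is licensed in coda position; onsets are limited to one consonant).
Inserting the epenthetic vowel yields /p/ → /pa/, /w/ → /wa/.

pafʊmʊwaʔʊ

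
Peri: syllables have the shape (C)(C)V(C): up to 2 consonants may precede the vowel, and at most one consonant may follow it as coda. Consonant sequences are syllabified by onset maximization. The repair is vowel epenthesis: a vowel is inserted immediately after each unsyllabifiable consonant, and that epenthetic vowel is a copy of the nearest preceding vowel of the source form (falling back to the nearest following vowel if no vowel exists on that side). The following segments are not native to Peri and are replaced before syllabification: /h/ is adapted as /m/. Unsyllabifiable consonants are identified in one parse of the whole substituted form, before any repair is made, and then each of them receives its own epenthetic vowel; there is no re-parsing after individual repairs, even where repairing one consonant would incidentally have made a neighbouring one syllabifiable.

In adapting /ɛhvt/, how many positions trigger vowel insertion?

After substitution the input is /ɛmvt/.
The unsyllabifiable consonants are /v/, /t/; each receives one epenthetic vowel.

2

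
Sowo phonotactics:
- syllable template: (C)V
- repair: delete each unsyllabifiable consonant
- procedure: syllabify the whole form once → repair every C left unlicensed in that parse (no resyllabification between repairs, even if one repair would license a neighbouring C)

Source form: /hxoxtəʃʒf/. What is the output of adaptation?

Under (C)V, the unsyllabifiable consonants are /h/, /x/, /ʃ/, /ʒ/, /f/ (no codas are permitted; onsets are limited to one consonant).
Deletion applies to /h/, /x/, /ʃ/, /ʒ/, /f/.

xotə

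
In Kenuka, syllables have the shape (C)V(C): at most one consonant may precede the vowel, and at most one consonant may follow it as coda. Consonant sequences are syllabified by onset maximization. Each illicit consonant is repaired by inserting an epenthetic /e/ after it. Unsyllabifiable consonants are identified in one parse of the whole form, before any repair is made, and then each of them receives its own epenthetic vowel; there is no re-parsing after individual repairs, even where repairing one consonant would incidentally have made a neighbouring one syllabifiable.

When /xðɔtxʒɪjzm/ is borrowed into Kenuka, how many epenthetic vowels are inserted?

4

The unsyllabifiable consonants are /x/, /x/, /z/, /m/; each receives one epenthetic vowel.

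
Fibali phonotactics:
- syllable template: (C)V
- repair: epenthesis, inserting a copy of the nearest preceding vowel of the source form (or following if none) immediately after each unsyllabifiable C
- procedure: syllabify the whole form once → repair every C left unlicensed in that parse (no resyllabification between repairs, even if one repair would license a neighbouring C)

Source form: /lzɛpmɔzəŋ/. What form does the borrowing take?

lɛzɛpɛmɔzəŋə

Syllabifying with onset maximization leaves /l/, /p/, /ŋ/ stranded (no codas are permitted; onsets are limited to one consonant).
Epenthesis after each stranded consonant: /l/ → /lɛ/, /p/ → /pɛ/, /ŋ/ → /ŋə/.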